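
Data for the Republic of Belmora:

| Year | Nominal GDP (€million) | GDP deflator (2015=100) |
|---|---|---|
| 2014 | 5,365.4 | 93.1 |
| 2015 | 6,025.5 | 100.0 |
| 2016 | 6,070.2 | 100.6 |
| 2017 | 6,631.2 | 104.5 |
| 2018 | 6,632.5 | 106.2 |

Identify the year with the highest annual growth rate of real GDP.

2017

2015: real = 6025.5/1.000 = 6025.50; growth vs 2014 (5763.05) = 4.55%.
2016: real = 6070.2/1.006 = 6034.00; growth vs 2015 (6025.50) = 0.14%.
2017: real = 6631.2/1.045 = 6345.65; growth vs 2016 (6034.00) = 5.16%.
2018: real = 6632.5/1.062 = 6245.29; growth vs 2017 (6345.65) = -1.58%.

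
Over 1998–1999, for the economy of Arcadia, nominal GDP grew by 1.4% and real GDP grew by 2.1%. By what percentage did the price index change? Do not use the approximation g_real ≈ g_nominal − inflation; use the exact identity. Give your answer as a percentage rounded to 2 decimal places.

-0.69%

(1 + g_nom) = (1 + g_real)(1 + π), so π = 1.0140 / 1.0210 − 1 = -0.00686.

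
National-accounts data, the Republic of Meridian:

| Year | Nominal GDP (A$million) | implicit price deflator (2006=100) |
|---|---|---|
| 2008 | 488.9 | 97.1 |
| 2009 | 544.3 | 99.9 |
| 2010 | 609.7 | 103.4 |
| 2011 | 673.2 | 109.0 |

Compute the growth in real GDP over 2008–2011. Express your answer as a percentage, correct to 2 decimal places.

Real GDP 2008 = 488.9/0.971 = 503.50.
Real GDP 2011 = 673.2/1.090 = 617.61.
Change = 617.61/503.50 − 1 = 0.2266.

22.66%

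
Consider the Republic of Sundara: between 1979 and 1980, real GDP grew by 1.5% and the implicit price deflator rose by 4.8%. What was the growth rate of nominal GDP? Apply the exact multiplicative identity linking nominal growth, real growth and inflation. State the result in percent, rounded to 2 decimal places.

(1 + g_nom) = (1 + g_real)(1 + π) = 1.0150 × 1.0480 = 1.06372.

6.37%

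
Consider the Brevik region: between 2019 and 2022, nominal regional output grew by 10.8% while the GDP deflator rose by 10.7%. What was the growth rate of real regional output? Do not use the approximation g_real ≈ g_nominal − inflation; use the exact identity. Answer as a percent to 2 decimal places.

(1 + g_nom) = (1 + g_real)(1 + π), so g_real = 1.1080 / 1.1070 − 1 = 0.00090.

0.09%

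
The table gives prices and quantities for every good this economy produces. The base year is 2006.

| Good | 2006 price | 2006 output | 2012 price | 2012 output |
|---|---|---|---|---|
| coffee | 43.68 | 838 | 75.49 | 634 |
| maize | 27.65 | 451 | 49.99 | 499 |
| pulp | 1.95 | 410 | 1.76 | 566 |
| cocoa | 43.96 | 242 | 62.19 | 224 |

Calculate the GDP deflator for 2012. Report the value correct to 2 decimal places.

167.30

Nominal GDP 2012 = 75.49·634 + 49.99·499 + 1.76·566 + 62.19·224 = 87732.39.
Real GDP 2012 (at 2006 prices) = 43.68·634 + 27.65·499 + 1.95·566 + 43.96·224 = 52441.21.
Deflator = Nominal/Real × 100 = 87732.39/52441.21 × 100 = 167.297.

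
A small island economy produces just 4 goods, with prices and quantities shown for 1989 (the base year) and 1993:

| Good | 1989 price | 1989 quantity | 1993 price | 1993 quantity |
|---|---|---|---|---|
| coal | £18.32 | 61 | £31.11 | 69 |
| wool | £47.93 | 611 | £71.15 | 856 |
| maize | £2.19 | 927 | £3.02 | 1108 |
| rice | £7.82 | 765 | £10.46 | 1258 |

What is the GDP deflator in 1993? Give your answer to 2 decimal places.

145.82

Nominal GDP 1993 = 31.11·69 + 71.15·856 + 3.02·1108 + 10.46·1258 = 79555.83.
Real GDP 1993 (at 1989 prices) = 18.32·69 + 47.93·856 + 2.19·1108 + 7.82·1258 = 54556.24.
Deflator = Nominal/Real × 100 = 79555.83/54556.24 × 100 = 145.824.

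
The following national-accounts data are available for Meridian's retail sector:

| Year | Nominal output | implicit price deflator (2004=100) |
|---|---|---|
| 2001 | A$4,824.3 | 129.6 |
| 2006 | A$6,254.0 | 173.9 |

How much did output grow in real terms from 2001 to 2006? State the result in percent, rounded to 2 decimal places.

Real output 2001 = 4824.3 / 1.296 = 3722.45.
Real output 2006 = 6254.0 / 1.739 = 3596.32.
Real growth = 3596.32 / 3722.45 − 1 = -0.0339.

-3.39%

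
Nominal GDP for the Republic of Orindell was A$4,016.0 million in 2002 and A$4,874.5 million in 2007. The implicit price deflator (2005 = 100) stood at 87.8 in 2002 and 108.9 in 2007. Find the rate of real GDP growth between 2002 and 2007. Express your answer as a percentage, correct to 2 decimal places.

Real GDP 2002 = 4016.0 / 0.878 = 4574.03.
Real GDP 2007 = 4874.5 / 1.089 = 4476.12.
Real growth = 4476.12 / 4574.03 − 1 = -0.0214.

-2.14%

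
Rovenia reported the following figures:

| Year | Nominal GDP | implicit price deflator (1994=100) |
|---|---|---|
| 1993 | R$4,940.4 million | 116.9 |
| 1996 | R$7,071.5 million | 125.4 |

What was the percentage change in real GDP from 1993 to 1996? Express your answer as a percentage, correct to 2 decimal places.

33.43%

Real GDP 1993 = 4940.4 / 1.169 = 4226.18.
Real GDP 1996 = 7071.5 / 1.254 = 5639.15.
Real growth = 5639.15 / 4226.18 − 1 = 0.3343.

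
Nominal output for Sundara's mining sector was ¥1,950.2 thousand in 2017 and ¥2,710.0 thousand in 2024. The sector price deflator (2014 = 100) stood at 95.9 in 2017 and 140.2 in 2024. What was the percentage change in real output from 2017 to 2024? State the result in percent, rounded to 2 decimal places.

-4.95%

Deflate each year: 2017 → 1950.2/0.959 = 2033.58; 2024 → 2710.0/1.402 = 1932.95.
So real output changed by 1932.95/2033.58 − 1 = -0.0495, i.e. -4.95%.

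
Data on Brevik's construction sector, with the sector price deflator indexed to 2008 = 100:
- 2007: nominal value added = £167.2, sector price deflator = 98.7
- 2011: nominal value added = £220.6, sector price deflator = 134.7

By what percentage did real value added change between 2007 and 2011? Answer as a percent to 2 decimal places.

-3.32%

Real value added 2007 = 167.2 / 0.987 = 169.40.
Real value added 2011 = 220.6 / 1.347 = 163.77.
Real growth = 163.77 / 169.40 − 1 = -0.0332.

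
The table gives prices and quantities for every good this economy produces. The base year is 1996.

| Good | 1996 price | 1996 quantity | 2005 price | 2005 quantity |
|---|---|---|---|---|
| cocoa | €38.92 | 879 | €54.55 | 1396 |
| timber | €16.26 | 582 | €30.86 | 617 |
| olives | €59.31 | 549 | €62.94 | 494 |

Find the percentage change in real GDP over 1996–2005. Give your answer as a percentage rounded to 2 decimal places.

22.86%

Real GDP 1996 = Nominal GDP 1996 = 38.92·879 + 16.26·582 + 59.31·549 = 76235.19.
Real GDP 2005 (at 1996 prices) = 38.92·1396 + 16.26·617 + 59.31·494 = 93663.88.
Real growth = 93663.88/76235.19 − 1 = 0.2286.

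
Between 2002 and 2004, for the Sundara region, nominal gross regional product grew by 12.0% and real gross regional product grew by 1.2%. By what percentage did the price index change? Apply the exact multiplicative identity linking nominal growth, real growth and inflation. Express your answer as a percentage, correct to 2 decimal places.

(1 + g_nom) = (1 + g_real)(1 + π), so π = 1.1200 / 1.0120 − 1 = 0.10672.

10.67%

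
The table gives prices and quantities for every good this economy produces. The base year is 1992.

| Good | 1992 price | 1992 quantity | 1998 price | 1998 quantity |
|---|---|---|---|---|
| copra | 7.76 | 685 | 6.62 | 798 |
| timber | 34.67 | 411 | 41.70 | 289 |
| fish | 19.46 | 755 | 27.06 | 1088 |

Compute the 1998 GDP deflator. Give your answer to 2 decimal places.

Nominal GDP 1998 = 6.62·798 + 41.70·289 + 27.06·1088 = 46775.34.
Real GDP 1998 (at 1992 prices) = 7.76·798 + 34.67·289 + 19.46·1088 = 37384.59.
Deflator = Nominal/Real × 100 = 46775.34/37384.59 × 100 = 125.119.

125.12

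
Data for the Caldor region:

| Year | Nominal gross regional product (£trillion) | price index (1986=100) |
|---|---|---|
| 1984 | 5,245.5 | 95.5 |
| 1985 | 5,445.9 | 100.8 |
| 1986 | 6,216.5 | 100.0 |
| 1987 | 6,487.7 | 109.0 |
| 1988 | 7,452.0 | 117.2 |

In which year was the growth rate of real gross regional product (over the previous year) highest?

1985: real = 5445.9/1.008 = 5402.68; growth vs 1984 (5492.67) = -1.64%.
1986: real = 6216.5/1.000 = 6216.50; growth vs 1985 (5402.68) = 15.06%.
1987: real = 6487.7/1.090 = 5952.02; growth vs 1986 (6216.50) = -4.25%.
1988: real = 7452.0/1.172 = 6358.36; growth vs 1987 (5952.02) = 6.83%.

1986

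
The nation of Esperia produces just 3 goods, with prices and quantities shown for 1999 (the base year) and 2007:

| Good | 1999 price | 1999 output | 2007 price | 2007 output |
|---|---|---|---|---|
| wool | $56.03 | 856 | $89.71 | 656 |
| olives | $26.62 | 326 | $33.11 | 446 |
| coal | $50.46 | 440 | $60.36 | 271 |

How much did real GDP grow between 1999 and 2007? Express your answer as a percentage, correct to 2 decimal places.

Real GDP 1999 = Nominal GDP 1999 = 56.03·856 + 26.62·326 + 50.46·440 = 78842.20.
Real GDP 2007 (at 1999 prices) = 56.03·656 + 26.62·446 + 50.46·271 = 62302.86.
Real growth = 62302.86/78842.20 − 1 = -0.2098.

-20.98%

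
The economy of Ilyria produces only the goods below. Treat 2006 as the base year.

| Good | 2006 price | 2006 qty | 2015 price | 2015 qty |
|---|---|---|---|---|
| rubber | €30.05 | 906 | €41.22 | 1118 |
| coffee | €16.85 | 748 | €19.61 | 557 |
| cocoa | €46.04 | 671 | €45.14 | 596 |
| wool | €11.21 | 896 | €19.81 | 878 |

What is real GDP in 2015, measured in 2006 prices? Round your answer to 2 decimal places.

Real GDP 2015 = Σ (p_2006 × q_2015) = 30.05·1118 + 16.85·557 + 46.04·596 + 11.21·878 = 80263.57.

€80263.57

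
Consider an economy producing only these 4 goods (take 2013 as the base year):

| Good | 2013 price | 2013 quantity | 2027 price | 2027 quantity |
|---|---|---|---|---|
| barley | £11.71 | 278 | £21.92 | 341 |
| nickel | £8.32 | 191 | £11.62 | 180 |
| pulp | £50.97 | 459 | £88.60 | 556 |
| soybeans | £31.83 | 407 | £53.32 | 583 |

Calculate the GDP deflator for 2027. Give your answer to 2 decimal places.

171.63

Nominal GDP 2027 = 21.92·341 + 11.62·180 + 88.60·556 + 53.32·583 = 89913.48.
Real GDP 2027 (at 2013 prices) = 11.71·341 + 8.32·180 + 50.97·556 + 31.83·583 = 52386.92.
Deflator = Nominal/Real × 100 = 89913.48/52386.92 × 100 = 171.633.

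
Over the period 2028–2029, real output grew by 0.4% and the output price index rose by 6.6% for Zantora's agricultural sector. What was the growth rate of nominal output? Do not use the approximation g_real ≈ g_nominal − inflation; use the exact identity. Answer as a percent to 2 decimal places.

7.03%

(1 + g_nom) = (1 + g_real)(1 + π) = 1.0040 × 1.0660 = 1.07026.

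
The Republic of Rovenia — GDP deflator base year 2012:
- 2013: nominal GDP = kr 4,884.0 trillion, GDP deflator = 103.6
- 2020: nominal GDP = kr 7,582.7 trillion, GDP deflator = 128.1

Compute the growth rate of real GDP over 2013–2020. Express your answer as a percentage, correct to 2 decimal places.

Real GDP 2013 = 4884.0 / 1.036 = 4714.29.
Real GDP 2020 = 7582.7 / 1.281 = 5919.36.
Real growth = 5919.36 / 4714.29 − 1 = 0.2556.

25.56%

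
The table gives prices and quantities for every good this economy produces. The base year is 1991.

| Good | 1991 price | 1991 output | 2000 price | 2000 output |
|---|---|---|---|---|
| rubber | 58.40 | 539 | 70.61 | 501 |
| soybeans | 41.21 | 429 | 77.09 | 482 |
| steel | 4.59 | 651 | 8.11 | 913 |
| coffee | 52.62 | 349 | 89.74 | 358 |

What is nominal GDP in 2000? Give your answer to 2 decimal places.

Nominal GDP 2000 = Σ (p_2000 × q_2000) = 70.61·501 + 77.09·482 + 8.11·913 + 89.74·358 = 112064.34.

112064.34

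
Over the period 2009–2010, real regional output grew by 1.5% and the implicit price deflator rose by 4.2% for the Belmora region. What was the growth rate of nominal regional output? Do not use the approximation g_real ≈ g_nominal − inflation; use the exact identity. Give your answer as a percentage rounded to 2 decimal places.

(1 + g_nom) = (1 + g_real)(1 + π) = 1.0150 × 1.0420 = 1.05763.

5.76%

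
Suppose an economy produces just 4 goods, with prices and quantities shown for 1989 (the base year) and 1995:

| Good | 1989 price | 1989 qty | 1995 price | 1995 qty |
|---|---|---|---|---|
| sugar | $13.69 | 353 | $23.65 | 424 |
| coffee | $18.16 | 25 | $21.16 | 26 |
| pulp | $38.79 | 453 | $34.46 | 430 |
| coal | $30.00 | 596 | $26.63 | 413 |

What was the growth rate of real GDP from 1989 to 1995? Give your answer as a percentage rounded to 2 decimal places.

Real GDP 1989 = Nominal GDP 1989 = 13.69·353 + 18.16·25 + 38.79·453 + 30.00·596 = 40738.44.
Real GDP 1995 (at 1989 prices) = 13.69·424 + 18.16·26 + 38.79·430 + 30.00·413 = 35346.42.
Real growth = 35346.42/40738.44 − 1 = -0.1324.

-13.24%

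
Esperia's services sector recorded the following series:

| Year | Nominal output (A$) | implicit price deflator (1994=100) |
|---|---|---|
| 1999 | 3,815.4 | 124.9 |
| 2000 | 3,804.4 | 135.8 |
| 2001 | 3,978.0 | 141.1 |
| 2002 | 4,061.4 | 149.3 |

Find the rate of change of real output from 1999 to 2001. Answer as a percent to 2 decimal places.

-7.71%

Real output 1999 = 3815.4/1.249 = 3054.76.
Real output 2001 = 3978.0/1.411 = 2819.28.
Change = 2819.28/3054.76 − 1 = -0.0771.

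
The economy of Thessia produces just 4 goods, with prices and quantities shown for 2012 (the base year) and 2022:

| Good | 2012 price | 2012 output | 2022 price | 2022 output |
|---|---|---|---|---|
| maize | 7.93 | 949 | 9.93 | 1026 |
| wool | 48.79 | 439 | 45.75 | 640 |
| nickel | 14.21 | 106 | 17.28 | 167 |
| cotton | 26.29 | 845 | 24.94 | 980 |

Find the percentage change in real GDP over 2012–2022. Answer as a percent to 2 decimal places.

28.17%

Real GDP 2012 = Nominal GDP 2012 = 7.93·949 + 48.79·439 + 14.21·106 + 26.29·845 = 52665.69.
Real GDP 2022 (at 2012 prices) = 7.93·1026 + 48.79·640 + 14.21·167 + 26.29·980 = 67499.05.
Real growth = 67499.05/52665.69 − 1 = 0.2817.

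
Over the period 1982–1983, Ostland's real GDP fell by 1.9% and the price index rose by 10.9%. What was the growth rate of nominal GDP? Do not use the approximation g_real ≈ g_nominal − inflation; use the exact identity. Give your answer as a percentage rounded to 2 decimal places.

8.79%

(1 + g_nom) = (1 + g_real)(1 + π) = 0.9810 × 1.1090 = 1.08793.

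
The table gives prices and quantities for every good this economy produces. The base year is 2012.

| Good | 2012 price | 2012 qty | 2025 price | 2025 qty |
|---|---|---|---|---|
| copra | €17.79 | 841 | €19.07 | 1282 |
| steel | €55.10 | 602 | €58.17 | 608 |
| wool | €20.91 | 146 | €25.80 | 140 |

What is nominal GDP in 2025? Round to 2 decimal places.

Nominal GDP 2025 = Σ (p_2025 × q_2025) = 19.07·1282 + 58.17·608 + 25.80·140 = 63427.10.

€63427.10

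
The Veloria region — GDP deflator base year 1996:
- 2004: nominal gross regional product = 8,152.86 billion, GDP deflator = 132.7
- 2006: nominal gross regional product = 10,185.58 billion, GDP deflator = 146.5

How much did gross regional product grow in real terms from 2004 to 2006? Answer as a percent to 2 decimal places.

Real gross regional product 2004 = 8152.86 / 1.327 = 6143.83.
Real gross regional product 2006 = 10185.58 / 1.465 = 6952.61.
Real growth = 6952.61 / 6143.83 − 1 = 0.1316.

13.16%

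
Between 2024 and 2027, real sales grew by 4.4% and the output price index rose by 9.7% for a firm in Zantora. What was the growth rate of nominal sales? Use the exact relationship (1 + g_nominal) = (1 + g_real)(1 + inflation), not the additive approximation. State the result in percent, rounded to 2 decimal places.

14.53%

(1 + g_nom) = (1 + g_real)(1 + π) = 1.0440 × 1.0970 = 1.14527.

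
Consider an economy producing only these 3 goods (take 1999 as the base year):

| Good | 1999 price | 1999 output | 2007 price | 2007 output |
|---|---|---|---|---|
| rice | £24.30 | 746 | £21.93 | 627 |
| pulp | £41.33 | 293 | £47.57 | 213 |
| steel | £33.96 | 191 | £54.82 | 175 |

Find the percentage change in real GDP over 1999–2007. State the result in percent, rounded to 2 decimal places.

-18.36%

Real GDP 1999 = Nominal GDP 1999 = 24.30·746 + 41.33·293 + 33.96·191 = 36723.85.
Real GDP 2007 (at 1999 prices) = 24.30·627 + 41.33·213 + 33.96·175 = 29982.39.
Real growth = 29982.39/36723.85 − 1 = -0.1836.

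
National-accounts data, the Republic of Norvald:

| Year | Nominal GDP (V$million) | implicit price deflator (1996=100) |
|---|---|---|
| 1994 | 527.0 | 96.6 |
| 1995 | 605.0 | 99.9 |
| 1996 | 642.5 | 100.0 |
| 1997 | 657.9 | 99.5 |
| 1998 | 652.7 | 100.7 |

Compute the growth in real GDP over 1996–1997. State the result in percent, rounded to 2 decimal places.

2.91%

Real GDP 1996 = 642.5/1.000 = 642.50.
Real GDP 1997 = 657.9/0.995 = 661.21.
Change = 661.21/642.50 − 1 = 0.0291.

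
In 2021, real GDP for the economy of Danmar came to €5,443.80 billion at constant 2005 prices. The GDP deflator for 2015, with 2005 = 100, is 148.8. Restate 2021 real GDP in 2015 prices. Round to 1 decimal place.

Real GDP in 2015 prices = Real GDP in 2005 prices × (P_2015/P_2005) = 5443.80 × 1.488 = 8100.37.

€8,100.4 billion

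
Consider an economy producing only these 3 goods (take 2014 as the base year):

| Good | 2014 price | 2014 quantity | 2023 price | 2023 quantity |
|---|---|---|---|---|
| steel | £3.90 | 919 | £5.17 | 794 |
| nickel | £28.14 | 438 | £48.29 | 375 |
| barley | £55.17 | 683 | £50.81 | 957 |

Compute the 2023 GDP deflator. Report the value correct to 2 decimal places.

106.61

Nominal GDP 2023 = 5.17·794 + 48.29·375 + 50.81·957 = 70838.90.
Real GDP 2023 (at 2014 prices) = 3.90·794 + 28.14·375 + 55.17·957 = 66446.79.
Deflator = Nominal/Real × 100 = 70838.90/66446.79 × 100 = 106.610.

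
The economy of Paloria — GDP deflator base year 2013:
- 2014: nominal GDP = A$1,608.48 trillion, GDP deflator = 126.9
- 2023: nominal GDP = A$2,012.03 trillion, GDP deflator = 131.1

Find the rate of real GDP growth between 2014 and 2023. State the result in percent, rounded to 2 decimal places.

Deflate each year: 2014 → 1608.48/1.269 = 1267.52; 2023 → 2012.03/1.311 = 1534.73.
So real GDP changed by 1534.73/1267.52 − 1 = 0.2108, i.e. 21.08%.

21.08%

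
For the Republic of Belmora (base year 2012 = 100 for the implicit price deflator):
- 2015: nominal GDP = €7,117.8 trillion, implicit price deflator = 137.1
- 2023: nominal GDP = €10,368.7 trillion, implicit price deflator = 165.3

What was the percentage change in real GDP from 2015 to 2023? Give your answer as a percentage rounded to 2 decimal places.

20.82%

Real GDP 2015 = 7117.8 / 1.371 = 5191.68.
Real GDP 2023 = 10368.7 / 1.653 = 6272.66.
Real growth = 6272.66 / 5191.68 − 1 = 0.2082.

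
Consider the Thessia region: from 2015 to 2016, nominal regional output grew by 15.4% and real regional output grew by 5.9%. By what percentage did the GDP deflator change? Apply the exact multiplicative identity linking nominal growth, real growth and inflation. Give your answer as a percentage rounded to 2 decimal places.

(1 + g_nom) = (1 + g_real)(1 + π), so π = 1.1540 / 1.0590 − 1 = 0.08971.

8.97%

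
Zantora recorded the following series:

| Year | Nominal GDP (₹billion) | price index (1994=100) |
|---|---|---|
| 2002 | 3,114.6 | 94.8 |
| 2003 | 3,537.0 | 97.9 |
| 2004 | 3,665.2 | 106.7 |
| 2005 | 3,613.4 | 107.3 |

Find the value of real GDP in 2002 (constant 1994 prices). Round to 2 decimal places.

₹3,285.44 billion

Real GDP 2002 = 3114.6 / 0.948 = 3285.44.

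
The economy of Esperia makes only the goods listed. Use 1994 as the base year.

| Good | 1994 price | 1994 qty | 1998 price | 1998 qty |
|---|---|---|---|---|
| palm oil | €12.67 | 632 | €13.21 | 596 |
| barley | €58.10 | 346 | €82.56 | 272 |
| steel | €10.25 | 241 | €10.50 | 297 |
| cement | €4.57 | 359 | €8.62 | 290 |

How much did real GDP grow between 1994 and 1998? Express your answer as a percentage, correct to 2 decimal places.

-13.96%

Real GDP 1994 = Nominal GDP 1994 = 12.67·632 + 58.10·346 + 10.25·241 + 4.57·359 = 32220.92.
Real GDP 1998 (at 1994 prices) = 12.67·596 + 58.10·272 + 10.25·297 + 4.57·290 = 27724.07.
Real growth = 27724.07/32220.92 − 1 = -0.1396.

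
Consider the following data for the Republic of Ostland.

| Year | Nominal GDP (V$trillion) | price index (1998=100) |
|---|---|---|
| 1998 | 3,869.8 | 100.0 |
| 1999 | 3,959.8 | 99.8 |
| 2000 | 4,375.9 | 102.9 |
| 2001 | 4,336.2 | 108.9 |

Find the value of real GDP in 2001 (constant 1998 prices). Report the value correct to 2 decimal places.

Real GDP 2001 = 4336.2 / 1.089 = 3981.82.

V$3,981.82 trillion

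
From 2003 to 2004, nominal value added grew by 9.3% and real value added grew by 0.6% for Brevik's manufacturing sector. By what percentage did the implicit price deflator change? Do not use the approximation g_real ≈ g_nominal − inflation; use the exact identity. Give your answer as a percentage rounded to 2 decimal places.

(1 + g_nom) = (1 + g_real)(1 + π), so π = 1.0930 / 1.0060 − 1 = 0.08648.

8.65%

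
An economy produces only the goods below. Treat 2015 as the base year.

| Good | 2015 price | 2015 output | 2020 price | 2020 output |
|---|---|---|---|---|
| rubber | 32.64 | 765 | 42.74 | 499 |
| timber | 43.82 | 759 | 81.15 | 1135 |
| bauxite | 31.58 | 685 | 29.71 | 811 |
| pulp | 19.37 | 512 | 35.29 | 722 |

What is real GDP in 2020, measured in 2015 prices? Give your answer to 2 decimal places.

Real GDP 2020 = Σ (p_2015 × q_2020) = 32.64·499 + 43.82·1135 + 31.58·811 + 19.37·722 = 105619.58.

105619.58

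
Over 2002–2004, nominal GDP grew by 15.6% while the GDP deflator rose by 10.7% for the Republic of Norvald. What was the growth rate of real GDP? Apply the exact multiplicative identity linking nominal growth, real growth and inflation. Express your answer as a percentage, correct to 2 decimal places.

(1 + g_nom) = (1 + g_real)(1 + π), so g_real = 1.1560 / 1.1070 − 1 = 0.04426.

4.43%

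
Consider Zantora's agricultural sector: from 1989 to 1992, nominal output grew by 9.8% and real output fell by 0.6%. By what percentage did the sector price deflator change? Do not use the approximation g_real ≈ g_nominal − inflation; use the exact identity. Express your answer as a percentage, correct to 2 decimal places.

10.46%

(1 + g_nom) = (1 + g_real)(1 + π), so π = 1.0980 / 0.9940 − 1 = 0.10463.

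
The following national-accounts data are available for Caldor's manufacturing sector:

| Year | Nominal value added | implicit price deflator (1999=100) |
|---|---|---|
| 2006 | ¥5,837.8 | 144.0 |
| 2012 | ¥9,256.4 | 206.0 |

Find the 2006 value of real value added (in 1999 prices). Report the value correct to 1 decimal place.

¥4,054.0

Real value added = Nominal / (implicit price deflator/100) = 5837.8 / 1.440 = 4054.03.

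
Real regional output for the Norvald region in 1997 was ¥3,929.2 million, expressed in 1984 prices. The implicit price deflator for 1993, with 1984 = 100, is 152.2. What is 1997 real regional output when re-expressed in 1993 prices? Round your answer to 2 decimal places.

¥5,980.24 million

Real regional output in 1993 prices = Real regional output in 1984 prices × (P_1993/P_1984) = 3929.2 × 1.522 = 5980.24.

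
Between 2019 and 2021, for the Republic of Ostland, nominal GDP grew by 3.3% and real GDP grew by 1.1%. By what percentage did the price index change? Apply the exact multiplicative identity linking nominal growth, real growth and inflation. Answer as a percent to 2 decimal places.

2.18%

(1 + g_nom) = (1 + g_real)(1 + π), so π = 1.0330 / 1.0110 − 1 = 0.02176.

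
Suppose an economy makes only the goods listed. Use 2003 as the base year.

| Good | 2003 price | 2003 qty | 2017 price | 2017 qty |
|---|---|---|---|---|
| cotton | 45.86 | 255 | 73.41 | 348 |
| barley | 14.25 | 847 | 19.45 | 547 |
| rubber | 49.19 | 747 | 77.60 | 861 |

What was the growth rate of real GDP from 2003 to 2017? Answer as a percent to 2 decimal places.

Real GDP 2003 = Nominal GDP 2003 = 45.86·255 + 14.25·847 + 49.19·747 = 60508.98.
Real GDP 2017 (at 2003 prices) = 45.86·348 + 14.25·547 + 49.19·861 = 66106.62.
Real growth = 66106.62/60508.98 − 1 = 0.0925.

9.25%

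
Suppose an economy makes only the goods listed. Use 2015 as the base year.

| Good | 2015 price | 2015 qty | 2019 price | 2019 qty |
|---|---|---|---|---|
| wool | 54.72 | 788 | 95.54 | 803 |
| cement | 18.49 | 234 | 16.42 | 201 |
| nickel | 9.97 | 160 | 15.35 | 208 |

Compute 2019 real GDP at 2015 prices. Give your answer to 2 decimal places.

49730.41

Real GDP 2019 = Σ (p_2015 × q_2019) = 54.72·803 + 18.49·201 + 9.97·208 = 49730.41.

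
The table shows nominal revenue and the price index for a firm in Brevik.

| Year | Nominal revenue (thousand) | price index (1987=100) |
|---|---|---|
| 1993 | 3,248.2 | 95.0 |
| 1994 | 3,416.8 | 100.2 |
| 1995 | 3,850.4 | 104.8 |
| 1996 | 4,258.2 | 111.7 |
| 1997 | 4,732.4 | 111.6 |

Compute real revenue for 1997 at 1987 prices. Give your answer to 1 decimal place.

Real revenue 1997 = 4732.4 / 1.116 = 4240.50.

4,240.5 thousand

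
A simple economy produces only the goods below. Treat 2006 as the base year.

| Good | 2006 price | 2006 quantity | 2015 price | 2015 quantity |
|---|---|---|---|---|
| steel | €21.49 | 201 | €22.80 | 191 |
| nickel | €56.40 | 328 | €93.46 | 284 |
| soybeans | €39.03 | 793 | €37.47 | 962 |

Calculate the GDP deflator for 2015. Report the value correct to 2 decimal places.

Nominal GDP 2015 = 22.80·191 + 93.46·284 + 37.47·962 = 66943.58.
Real GDP 2015 (at 2006 prices) = 21.49·191 + 56.40·284 + 39.03·962 = 57669.05.
Deflator = Nominal/Real × 100 = 66943.58/57669.05 × 100 = 116.082.

116.08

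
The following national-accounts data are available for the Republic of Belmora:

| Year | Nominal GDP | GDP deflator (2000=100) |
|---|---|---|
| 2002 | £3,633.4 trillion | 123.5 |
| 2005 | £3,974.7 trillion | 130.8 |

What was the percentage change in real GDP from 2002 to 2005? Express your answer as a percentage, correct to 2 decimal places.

Deflate each year: 2002 → 3633.4/1.235 = 2942.02; 2005 → 3974.7/1.308 = 3038.76.
So real GDP changed by 3038.76/2942.02 − 1 = 0.0329, i.e. 3.29%.

3.29%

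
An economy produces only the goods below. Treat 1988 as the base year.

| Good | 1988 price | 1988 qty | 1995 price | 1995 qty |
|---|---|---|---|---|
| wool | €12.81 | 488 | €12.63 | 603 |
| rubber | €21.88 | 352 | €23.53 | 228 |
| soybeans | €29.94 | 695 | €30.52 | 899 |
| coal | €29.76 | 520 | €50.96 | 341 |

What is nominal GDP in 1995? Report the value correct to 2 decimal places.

Nominal GDP 1995 = Σ (p_1995 × q_1995) = 12.63·603 + 23.53·228 + 30.52·899 + 50.96·341 = 57795.57.

€57795.57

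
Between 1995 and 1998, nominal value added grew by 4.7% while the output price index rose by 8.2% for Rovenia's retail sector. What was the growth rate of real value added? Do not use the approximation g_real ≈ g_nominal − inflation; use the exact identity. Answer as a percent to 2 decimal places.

(1 + g_nom) = (1 + g_real)(1 + π), so g_real = 1.0470 / 1.0820 − 1 = -0.03235.

-3.23%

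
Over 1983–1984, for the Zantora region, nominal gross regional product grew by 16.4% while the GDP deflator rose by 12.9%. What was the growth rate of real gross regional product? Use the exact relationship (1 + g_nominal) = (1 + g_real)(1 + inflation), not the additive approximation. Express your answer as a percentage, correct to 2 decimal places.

(1 + g_nom) = (1 + g_real)(1 + π), so g_real = 1.1640 / 1.1290 − 1 = 0.03100.

3.10%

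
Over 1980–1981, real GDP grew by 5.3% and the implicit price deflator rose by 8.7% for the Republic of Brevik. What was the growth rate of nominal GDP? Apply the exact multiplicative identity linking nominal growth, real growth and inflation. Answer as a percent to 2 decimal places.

(1 + g_nom) = (1 + g_real)(1 + π) = 1.0530 × 1.0870 = 1.14461.

14.46%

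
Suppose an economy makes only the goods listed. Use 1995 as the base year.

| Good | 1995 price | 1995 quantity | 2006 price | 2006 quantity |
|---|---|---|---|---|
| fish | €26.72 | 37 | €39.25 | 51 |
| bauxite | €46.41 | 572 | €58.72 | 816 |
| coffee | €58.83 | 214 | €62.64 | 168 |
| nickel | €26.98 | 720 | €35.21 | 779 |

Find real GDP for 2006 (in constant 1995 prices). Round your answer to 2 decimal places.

€70134.14

Real GDP 2006 = Σ (p_1995 × q_2006) = 26.72·51 + 46.41·816 + 58.83·168 + 26.98·779 = 70134.14.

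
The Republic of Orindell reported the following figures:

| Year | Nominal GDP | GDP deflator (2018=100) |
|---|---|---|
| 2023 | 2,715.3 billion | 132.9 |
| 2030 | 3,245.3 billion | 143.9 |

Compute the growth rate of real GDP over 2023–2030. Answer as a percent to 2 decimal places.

Real GDP 2023 = 2715.3 / 1.329 = 2043.12.
Real GDP 2030 = 3245.3 / 1.439 = 2255.25.
Real growth = 2255.25 / 2043.12 − 1 = 0.1038.

10.38%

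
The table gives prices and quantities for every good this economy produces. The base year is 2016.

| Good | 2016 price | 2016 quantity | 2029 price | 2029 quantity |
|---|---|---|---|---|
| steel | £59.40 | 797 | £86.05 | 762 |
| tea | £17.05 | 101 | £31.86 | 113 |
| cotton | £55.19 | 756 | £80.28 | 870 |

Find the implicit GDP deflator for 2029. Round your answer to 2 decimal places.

146.02

Nominal GDP 2029 = 86.05·762 + 31.86·113 + 80.28·870 = 139013.88.
Real GDP 2029 (at 2016 prices) = 59.40·762 + 17.05·113 + 55.19·870 = 95204.75.
Deflator = Nominal/Real × 100 = 139013.88/95204.75 × 100 = 146.016.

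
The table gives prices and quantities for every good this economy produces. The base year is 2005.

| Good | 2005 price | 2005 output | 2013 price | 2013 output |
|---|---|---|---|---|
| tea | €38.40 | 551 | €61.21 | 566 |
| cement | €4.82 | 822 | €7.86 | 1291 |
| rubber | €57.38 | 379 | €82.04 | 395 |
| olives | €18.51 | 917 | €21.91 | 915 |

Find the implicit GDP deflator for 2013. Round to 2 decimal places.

Nominal GDP 2013 = 61.21·566 + 7.86·1291 + 82.04·395 + 21.91·915 = 97245.57.
Real GDP 2013 (at 2005 prices) = 38.40·566 + 4.82·1291 + 57.38·395 + 18.51·915 = 67558.77.
Deflator = Nominal/Real × 100 = 97245.57/67558.77 × 100 = 143.942.

143.94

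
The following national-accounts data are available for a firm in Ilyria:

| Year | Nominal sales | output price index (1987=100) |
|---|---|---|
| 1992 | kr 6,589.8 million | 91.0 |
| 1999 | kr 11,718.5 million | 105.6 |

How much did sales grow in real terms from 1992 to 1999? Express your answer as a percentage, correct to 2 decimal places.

53.24%

Real sales 1992 = 6589.8 / 0.910 = 7241.54.
Real sales 1999 = 11718.5 / 1.056 = 11097.06.
Real growth = 11097.06 / 7241.54 − 1 = 0.5324.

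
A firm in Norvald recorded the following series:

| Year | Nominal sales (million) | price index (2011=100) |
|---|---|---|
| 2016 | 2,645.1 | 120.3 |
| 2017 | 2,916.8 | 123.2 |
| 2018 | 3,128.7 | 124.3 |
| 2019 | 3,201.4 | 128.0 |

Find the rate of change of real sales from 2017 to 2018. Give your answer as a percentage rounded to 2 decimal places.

6.32%

Real sales 2017 = 2916.8/1.232 = 2367.53.
Real sales 2018 = 3128.7/1.243 = 2517.06.
Change = 2517.06/2367.53 − 1 = 0.0632.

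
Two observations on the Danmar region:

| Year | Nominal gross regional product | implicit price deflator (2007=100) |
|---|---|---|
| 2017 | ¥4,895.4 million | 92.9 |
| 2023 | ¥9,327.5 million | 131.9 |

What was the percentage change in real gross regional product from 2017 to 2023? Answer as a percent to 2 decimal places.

Real gross regional product 2017 = 4895.4 / 0.929 = 5269.54.
Real gross regional product 2023 = 9327.5 / 1.319 = 7071.65.
Real growth = 7071.65 / 5269.54 − 1 = 0.3420.

34.20%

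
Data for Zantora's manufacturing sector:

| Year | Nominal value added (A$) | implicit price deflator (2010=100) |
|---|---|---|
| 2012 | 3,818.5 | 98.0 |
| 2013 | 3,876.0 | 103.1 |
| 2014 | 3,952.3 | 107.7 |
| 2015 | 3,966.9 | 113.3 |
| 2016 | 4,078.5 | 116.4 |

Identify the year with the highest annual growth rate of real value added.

2016

2013: real = 3876.0/1.031 = 3759.46; growth vs 2012 (3896.43) = -3.52%.
2014: real = 3952.3/1.077 = 3669.73; growth vs 2013 (3759.46) = -2.39%.
2015: real = 3966.9/1.133 = 3501.24; growth vs 2014 (3669.73) = -4.59%.
2016: real = 4078.5/1.164 = 3503.87; growth vs 2015 (3501.24) = 0.08%.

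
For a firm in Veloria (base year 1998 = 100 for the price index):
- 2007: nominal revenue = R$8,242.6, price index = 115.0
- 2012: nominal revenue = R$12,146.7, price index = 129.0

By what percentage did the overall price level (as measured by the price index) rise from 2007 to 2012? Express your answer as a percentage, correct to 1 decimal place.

12.2%

Price-level change = 129.0 / 115.0 − 1 = 0.1217.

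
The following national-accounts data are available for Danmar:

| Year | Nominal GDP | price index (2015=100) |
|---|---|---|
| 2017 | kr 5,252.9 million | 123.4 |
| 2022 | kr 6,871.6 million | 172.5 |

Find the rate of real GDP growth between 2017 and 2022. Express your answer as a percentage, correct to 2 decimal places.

Deflate each year: 2017 → 5252.9/1.234 = 4256.81; 2022 → 6871.6/1.725 = 3983.54.
So real GDP changed by 3983.54/4256.81 − 1 = -0.0642, i.e. -6.42%.

-6.42%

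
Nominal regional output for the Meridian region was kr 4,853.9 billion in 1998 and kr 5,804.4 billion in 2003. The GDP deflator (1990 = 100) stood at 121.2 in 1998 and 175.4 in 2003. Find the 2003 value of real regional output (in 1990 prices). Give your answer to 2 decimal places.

Real regional output = Nominal / (GDP deflator/100) = 5804.4 / 1.754 = 3309.24.

kr 3,309.24 billion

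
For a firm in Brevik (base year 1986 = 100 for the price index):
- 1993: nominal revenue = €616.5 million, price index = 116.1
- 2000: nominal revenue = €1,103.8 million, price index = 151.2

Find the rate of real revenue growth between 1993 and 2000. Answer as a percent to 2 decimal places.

Deflate each year: 1993 → 616.5/1.161 = 531.01; 2000 → 1103.8/1.512 = 730.03.
So real revenue changed by 730.03/531.01 − 1 = 0.3748, i.e. 37.48%.

37.48%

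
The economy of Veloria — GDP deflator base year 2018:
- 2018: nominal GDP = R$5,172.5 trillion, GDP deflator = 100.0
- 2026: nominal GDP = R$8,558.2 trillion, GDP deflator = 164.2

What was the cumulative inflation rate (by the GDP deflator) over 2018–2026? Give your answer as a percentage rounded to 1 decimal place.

Price-level change = 164.2 / 100.0 − 1 = 0.6420.

64.2%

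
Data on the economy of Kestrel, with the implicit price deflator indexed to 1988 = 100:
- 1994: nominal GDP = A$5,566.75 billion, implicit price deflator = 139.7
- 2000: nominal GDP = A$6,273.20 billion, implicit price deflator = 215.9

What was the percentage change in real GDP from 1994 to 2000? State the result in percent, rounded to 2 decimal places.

-27.08%

Deflate each year: 1994 → 5566.75/1.397 = 3984.79; 2000 → 6273.20/2.159 = 2905.60.
So real GDP changed by 2905.60/3984.79 − 1 = -0.2708, i.e. -27.08%.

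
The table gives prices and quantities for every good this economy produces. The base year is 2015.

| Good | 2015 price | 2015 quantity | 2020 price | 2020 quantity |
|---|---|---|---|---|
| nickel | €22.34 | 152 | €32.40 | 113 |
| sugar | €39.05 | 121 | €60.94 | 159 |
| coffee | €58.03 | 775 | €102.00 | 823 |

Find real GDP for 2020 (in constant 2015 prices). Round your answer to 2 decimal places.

€56492.06

Real GDP 2020 = Σ (p_2015 × q_2020) = 22.34·113 + 39.05·159 + 58.03·823 = 56492.06.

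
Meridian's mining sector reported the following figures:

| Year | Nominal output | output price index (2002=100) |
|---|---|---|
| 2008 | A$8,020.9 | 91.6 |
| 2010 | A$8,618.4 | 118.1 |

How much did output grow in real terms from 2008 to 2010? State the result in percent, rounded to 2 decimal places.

Real output 2008 = 8020.9 / 0.916 = 8756.44.
Real output 2010 = 8618.4 / 1.181 = 7297.54.
Real growth = 7297.54 / 8756.44 − 1 = -0.1666.

-16.66%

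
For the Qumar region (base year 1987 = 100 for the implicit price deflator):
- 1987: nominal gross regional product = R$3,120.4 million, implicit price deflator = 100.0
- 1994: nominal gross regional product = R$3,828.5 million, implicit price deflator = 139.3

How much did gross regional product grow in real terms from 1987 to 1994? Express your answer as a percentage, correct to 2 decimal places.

-11.92%

Real gross regional product 1987 = 3120.4 / 1.000 = 3120.40.
Real gross regional product 1994 = 3828.5 / 1.393 = 2748.38.
Real growth = 2748.38 / 3120.40 − 1 = -0.1192.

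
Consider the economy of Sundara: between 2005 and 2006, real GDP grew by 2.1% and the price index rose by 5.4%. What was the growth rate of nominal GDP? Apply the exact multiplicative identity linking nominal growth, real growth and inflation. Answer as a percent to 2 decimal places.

(1 + g_nom) = (1 + g_real)(1 + π) = 1.0210 × 1.0540 = 1.07613.

7.61%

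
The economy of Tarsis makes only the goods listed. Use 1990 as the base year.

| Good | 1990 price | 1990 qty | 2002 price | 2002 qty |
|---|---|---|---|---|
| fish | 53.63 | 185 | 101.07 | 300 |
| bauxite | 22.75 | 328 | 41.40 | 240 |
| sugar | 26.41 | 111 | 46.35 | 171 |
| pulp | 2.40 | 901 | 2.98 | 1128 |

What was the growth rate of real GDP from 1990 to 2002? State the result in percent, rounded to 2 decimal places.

Real GDP 1990 = Nominal GDP 1990 = 53.63·185 + 22.75·328 + 26.41·111 + 2.40·901 = 22477.46.
Real GDP 2002 (at 1990 prices) = 53.63·300 + 22.75·240 + 26.41·171 + 2.40·1128 = 28772.31.
Real growth = 28772.31/22477.46 − 1 = 0.2801.

28.01%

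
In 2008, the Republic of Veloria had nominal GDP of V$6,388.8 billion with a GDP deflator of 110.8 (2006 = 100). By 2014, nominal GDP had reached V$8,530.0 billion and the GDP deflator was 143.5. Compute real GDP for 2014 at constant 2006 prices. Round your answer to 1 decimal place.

V$5,944.3 billion

Real GDP = Nominal / (GDP deflator/100) = 8530.0 / 1.435 = 5944.25.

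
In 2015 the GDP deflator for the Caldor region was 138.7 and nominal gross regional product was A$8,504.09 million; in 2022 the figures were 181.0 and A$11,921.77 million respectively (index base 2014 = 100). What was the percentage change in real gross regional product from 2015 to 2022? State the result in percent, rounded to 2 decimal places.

Deflate each year: 2015 → 8504.09/1.387 = 6131.28; 2022 → 11921.77/1.810 = 6586.61.
So real gross regional product changed by 6586.61/6131.28 − 1 = 0.0743, i.e. 7.43%.

7.43%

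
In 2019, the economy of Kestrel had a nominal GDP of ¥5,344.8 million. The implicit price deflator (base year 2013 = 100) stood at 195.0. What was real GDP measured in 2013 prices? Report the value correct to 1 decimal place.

¥2,740.9 million

Real GDP = Nominal / (implicit price deflator/100) = 5344.8 / 1.950 = 2740.92.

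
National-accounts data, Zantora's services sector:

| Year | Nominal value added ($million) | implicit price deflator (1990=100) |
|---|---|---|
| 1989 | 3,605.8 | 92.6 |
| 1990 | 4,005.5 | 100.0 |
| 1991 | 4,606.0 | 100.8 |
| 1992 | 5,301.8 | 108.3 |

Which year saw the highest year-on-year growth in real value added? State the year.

1991

1990: real = 4005.5/1.000 = 4005.50; growth vs 1989 (3893.95) = 2.86%.
1991: real = 4606.0/1.008 = 4569.44; growth vs 1990 (4005.50) = 14.08%.
1992: real = 5301.8/1.083 = 4895.48; growth vs 1991 (4569.44) = 7.14%.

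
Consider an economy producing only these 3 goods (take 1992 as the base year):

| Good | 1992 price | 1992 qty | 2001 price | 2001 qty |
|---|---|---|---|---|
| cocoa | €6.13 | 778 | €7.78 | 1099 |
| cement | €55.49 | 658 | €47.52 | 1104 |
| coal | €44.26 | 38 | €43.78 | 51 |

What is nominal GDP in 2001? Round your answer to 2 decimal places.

Nominal GDP 2001 = Σ (p_2001 × q_2001) = 7.78·1099 + 47.52·1104 + 43.78·51 = 63245.08.

€63245.08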